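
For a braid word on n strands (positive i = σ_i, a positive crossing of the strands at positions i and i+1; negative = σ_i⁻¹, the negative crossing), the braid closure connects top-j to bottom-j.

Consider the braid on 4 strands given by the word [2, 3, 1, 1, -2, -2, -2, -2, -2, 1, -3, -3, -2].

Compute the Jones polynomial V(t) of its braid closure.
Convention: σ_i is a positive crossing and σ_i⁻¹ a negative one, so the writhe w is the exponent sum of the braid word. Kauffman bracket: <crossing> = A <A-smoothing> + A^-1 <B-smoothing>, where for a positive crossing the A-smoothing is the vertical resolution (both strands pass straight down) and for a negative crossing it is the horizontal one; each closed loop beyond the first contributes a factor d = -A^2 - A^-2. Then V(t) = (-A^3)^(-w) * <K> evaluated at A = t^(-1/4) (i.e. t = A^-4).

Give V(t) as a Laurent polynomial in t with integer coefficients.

The presented braid s2 s3 s1 s1 s2^-1 s2^-1 s2^-1 s2^-1 s2^-1 s1 s3^-1 s3^-1 s2^-1 on 4 strands reduces by inverse Markov moves (closure unchanged at each step):
  Deconjugate: the word is γ·β·γ⁻¹ with γ = s2 s3 (prefix) and γ⁻¹ = s3^-1 s2^-1 (suffix); strip both.
  Destabilize: the word has the form β·s3^-1 where s3^-1 occurs only as the final letter (β ∈ B_3); drop it and the last strand → 3 strands.
Reduced to β = s1 s1 s2^-1 s2^-1 s2^-1 s2^-1 s2^-1 s1 on 3 strands, 8 crossings.
Compute on β:
Braid: s1 s1 s2^-1 s2^-1 s2^-1 s2^-1 s2^-1 s1 on 3 strands, 8 crossings.
Writhe w = (#positive) - (#negative) = 3 - 5 = -2.
State-sum expansion of <K>. There are 2^8 = 256 states.
Each crossing splits two ways (0=vertical, 1=horizontal). The state's weight is A^(#A-smoothings - #B-smoothings) * d^(loops - 1).
Tabulate the states by total A-exponent and number of loops L (A-exp: L × count):
  A^8: L=6 ×1
  A^6: L=5 ×8
  A^4: L=4 ×25, L=6 ×3
  A^2: L=3 ×40, L=5 ×15, L=7 ×1
  A^0: L=2 ×35, L=4 ×30, L=6 ×5
  A^-2: L=1 ×15, L=3 ×31, L=5 ×10
  A^-4: L=2 ×18, L=4 ×10
  A^-6: L=3 ×8
  A^-8: L=4 ×1
Each group contributes A^e * Σ count * d^(L-1):
Powers of d = -A^2 - A^-2: d^2 = A^4 + 2 + A^-4; d^3 = -A^6 - 3*A^2 - 3*A^-2 - A^-6; d^4 = A^8 + 4*A^4 + 6 + 4*A^-4 + A^-8; d^5 = -A^10 - 5*A^6 - 10*A^2 - 10*A^-2 - 5*A^-6 - A^-10; d^6 = A^12 + 6*A^8 + 15*A^4 + 20 + 15*A^-4 + 6*A^-8 + A^-12.
  A^8 * (d^5) = -A^18 - 5*A^14 - 10*A^10 - 10*A^6 - 5*A^2 - A^-2
  A^6 * (8*d^4) = 8*A^14 + 32*A^10 + 48*A^6 + 32*A^2 + 8*A^-2
  A^4 * (25*d^3 + 3*d^5) = -3*A^14 - 40*A^10 - 105*A^6 - 105*A^2 - 40*A^-2 - 3*A^-6
  A^2 * (40*d^2 + 15*d^4 + d^6) = A^14 + 21*A^10 + 115*A^6 + 190*A^2 + 115*A^-2 + 21*A^-6 + A^-10
  A^0 * (35*d + 30*d^3 + 5*d^5) = -5*A^10 - 55*A^6 - 175*A^2 - 175*A^-2 - 55*A^-6 - 5*A^-10
  A^-2 * (15 + 31*d^2 + 10*d^4) = 10*A^6 + 71*A^2 + 137*A^-2 + 71*A^-6 + 10*A^-10
  A^-4 * (18*d + 10*d^3) = -10*A^2 - 48*A^-2 - 48*A^-6 - 10*A^-10
  A^-6 * (8*d^2) = 8*A^-2 + 16*A^-6 + 8*A^-10
  A^-8 * (d^3) = -A^-2 - 3*A^-6 - 3*A^-10 - A^-14
Summing the groups: <K> = -A^18 + A^14 - 2*A^10 + 3*A^6 - 2*A^2 + 3*A^-2 - A^-6 + A^-10 - A^-14
Normalise by the writhe: (-A^3)^(-w) = (-A^3)^(2) = A^6, so f(A) = A^6 * <K> = -A^24 + A^20 - 2*A^16 + 3*A^12 - 2*A^8 + 3*A^4 - 1 + A^-4 - A^-8.
Substitute A = t^(-1/4), i.e. A^e → t^(-e/4): V(t) = -t^2 + t - 1 + 3*t^-1 - 2*t^-2 + 3*t^-3 - 2*t^-4 + t^-5 - t^-6

Answer: -t^2 + t - 1 + 3*t^-1 - 2*t^-2 + 3*t^-3 - 2*t^-4 + t^-5 - t^-6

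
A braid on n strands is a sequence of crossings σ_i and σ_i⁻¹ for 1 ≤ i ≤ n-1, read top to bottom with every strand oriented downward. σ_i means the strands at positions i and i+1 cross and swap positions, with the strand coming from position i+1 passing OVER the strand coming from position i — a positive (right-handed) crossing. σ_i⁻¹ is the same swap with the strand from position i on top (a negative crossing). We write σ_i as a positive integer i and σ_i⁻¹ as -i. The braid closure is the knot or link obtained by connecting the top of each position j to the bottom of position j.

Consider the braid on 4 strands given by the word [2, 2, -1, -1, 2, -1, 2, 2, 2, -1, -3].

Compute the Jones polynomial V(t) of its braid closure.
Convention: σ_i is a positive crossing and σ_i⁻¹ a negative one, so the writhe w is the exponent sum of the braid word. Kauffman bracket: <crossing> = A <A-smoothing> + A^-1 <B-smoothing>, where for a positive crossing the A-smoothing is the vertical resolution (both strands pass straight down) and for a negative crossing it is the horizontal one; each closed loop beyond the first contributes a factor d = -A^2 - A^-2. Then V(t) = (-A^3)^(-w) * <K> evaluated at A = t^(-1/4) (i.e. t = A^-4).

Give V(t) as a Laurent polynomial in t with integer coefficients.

The presented braid s2 s2 s1^-1 s1^-1 s2 s1^-1 s2 s2 s2 s1^-1 s3^-1 on 4 strands reduces by inverse Markov moves (closure unchanged at each step):
  Destabilize: the word has the form β·s3^-1 where s3^-1 occurs only as the final letter (β ∈ B_3); drop it and the last strand → 3 strands.
Reduced to β = s2 s2 s1^-1 s1^-1 s2 s1^-1 s2 s2 s2 s1^-1 on 3 strands, 10 crossings.
Compute on β:
Braid: s2 s2 s1^-1 s1^-1 s2 s1^-1 s2 s2 s2 s1^-1 on 3 strands, 10 crossings.
Writhe w = (#positive) - (#negative) = 6 - 4 = 2.
Enumerate smoothing states for the bracket polynomial. There are 2^10 = 1024 states.
Smooth each crossing (0=||, 1=⌣⌢); contribution A^(Σ sign_k(1-2s_k)) * d^(L-1).
Tabulate the states by total A-exponent and number of loops L (A-exp: L × count):
  A^10: L=5 ×1
  A^8: L=4 ×10
  A^6: L=3 ×41, L=5 ×4
  A^4: L=2 ×81, L=4 ×38, L=6 ×1
  A^2: L=1 ×71, L=3 ×117, L=5 ×22
  A^0: L=2 ×154, L=4 ×91, L=6 ×7
  A^-2: L=3 ×168, L=5 ×41, L=7 ×1
  A^-4: L=4 ×110, L=6 ×10
  A^-6: L=5 ×44, L=7 ×1
  A^-8: L=6 ×10
  A^-10: L=7 ×1
Each group contributes A^e * Σ count * d^(L-1):
Powers of d = -A^2 - A^-2: d^2 = A^4 + 2 + A^-4; d^3 = -A^6 - 3*A^2 - 3*A^-2 - A^-6; d^4 = A^8 + 4*A^4 + 6 + 4*A^-4 + A^-8; d^5 = -A^10 - 5*A^6 - 10*A^2 - 10*A^-2 - 5*A^-6 - A^-10; d^6 = A^12 + 6*A^8 + 15*A^4 + 20 + 15*A^-4 + 6*A^-8 + A^-12.
  A^10 * (d^4) = A^18 + 4*A^14 + 6*A^10 + 4*A^6 + A^2
  A^8 * (10*d^3) = -10*A^14 - 30*A^10 - 30*A^6 - 10*A^2
  A^6 * (41*d^2 + 4*d^4) = 4*A^14 + 57*A^10 + 106*A^6 + 57*A^2 + 4*A^-2
  A^4 * (81*d + 38*d^3 + d^5) = -A^14 - 43*A^10 - 205*A^6 - 205*A^2 - 43*A^-2 - A^-6
  A^2 * (71 + 117*d^2 + 22*d^4) = 22*A^10 + 205*A^6 + 437*A^2 + 205*A^-2 + 22*A^-6
  A^0 * (154*d + 91*d^3 + 7*d^5) = -7*A^10 - 126*A^6 - 497*A^2 - 497*A^-2 - 126*A^-6 - 7*A^-10
  A^-2 * (168*d^2 + 41*d^4 + d^6) = A^10 + 47*A^6 + 347*A^2 + 602*A^-2 + 347*A^-6 + 47*A^-10 + A^-14
  A^-4 * (110*d^3 + 10*d^5) = -10*A^6 - 160*A^2 - 430*A^-2 - 430*A^-6 - 160*A^-10 - 10*A^-14
  A^-6 * (44*d^4 + d^6) = A^6 + 50*A^2 + 191*A^-2 + 284*A^-6 + 191*A^-10 + 50*A^-14 + A^-18
  A^-8 * (10*d^5) = -10*A^2 - 50*A^-2 - 100*A^-6 - 100*A^-10 - 50*A^-14 - 10*A^-18
  A^-10 * (d^6) = A^2 + 6*A^-2 + 15*A^-6 + 20*A^-10 + 15*A^-14 + 6*A^-18 + A^-22
Summing the groups: <K> = A^18 - 3*A^14 + 6*A^10 - 8*A^6 + 11*A^2 - 12*A^-2 + 11*A^-6 - 9*A^-10 + 6*A^-14 - 3*A^-18 + A^-22
Normalise by the writhe: (-A^3)^(-w) = (-A^3)^(-2) = A^-6, so f(A) = A^-6 * <K> = A^12 - 3*A^8 + 6*A^4 - 8 + 11*A^-4 - 12*A^-8 + 11*A^-12 - 9*A^-16 + 6*A^-20 - 3*A^-24 + A^-28.
Substitute A = t^(-1/4), i.e. A^e → t^(-e/4): V(t) = t^7 - 3*t^6 + 6*t^5 - 9*t^4 + 11*t^3 - 12*t^2 + 11*t - 8 + 6*t^-1 - 3*t^-2 + t^-3

Answer: t^7 - 3*t^6 + 6*t^5 - 9*t^4 + 11*t^3 - 12*t^2 + 11*t - 8 + 6*t^-1 - 3*t^-2 + t^-3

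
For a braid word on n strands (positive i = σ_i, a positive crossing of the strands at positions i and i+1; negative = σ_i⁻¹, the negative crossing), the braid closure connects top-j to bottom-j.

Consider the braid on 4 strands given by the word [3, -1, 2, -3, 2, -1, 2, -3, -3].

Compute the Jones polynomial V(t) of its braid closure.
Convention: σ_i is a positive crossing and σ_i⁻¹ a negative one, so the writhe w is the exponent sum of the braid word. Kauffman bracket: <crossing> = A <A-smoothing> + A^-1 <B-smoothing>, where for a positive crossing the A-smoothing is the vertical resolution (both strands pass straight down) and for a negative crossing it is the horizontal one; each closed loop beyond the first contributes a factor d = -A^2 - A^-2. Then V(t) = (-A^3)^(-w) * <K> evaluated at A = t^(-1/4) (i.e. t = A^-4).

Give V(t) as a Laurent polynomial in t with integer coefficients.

-t^3 + 3*t^2 - 3*t + 4 - 4*t^-1 + 3*t^-2 - 2*t^-3 + t^-4

Derivation:
The presented braid s3 s1^-1 s2 s3^-1 s2 s1^-1 s2 s3^-1 s3^-1 on 4 strands reduces by inverse Markov moves (closure unchanged at each step):
  Deconjugate: the word is γ·β·γ⁻¹ with γ = s3 (prefix) and γ⁻¹ = s3^-1 (suffix); strip both.
Reduced to β = s1^-1 s2 s3^-1 s2 s1^-1 s2 s3^-1 on 4 strands, 7 crossings.
Compute on β:
Braid: s1^-1 s2 s3^-1 s2 s1^-1 s2 s3^-1 on 4 strands, 7 crossings.
Writhe w = (#positive) - (#negative) = 3 - 4 = -1.
State-sum expansion of <K>. There are 2^7 = 128 states.
Smooth each crossing (0=||, 1=⌣⌢); contribution A^(Σ sign_k(1-2s_k)) * d^(L-1).
Tabulate the states by total A-exponent and number of loops L (A-exp: L × count):
  A^7: L=4 ×1
  A^5: L=3 ×7
  A^3: L=2 ×19, L=4 ×2
  A^1: L=1 ×21, L=3 ×14
  A^-1: L=2 ×32, L=4 ×3
  A^-3: L=3 ×21
  A^-5: L=4 ×7
  A^-7: L=5 ×1
Each group contributes A^e * Σ count * d^(L-1):
Powers of d = -A^2 - A^-2: d^2 = A^4 + 2 + A^-4; d^3 = -A^6 - 3*A^2 - 3*A^-2 - A^-6; d^4 = A^8 + 4*A^4 + 6 + 4*A^-4 + A^-8.
  A^7 * (d^3) = -A^13 - 3*A^9 - 3*A^5 - A
  A^5 * (7*d^2) = 7*A^9 + 14*A^5 + 7*A
  A^3 * (19*d + 2*d^3) = -2*A^9 - 25*A^5 - 25*A - 2*A^-3
  A^1 * (21 + 14*d^2) = 14*A^5 + 49*A + 14*A^-3
  A^-1 * (32*d + 3*d^3) = -3*A^5 - 41*A - 41*A^-3 - 3*A^-7
  A^-3 * (21*d^2) = 21*A + 42*A^-3 + 21*A^-7
  A^-5 * (7*d^3) = -7*A - 21*A^-3 - 21*A^-7 - 7*A^-11
  A^-7 * (d^4) = A + 4*A^-3 + 6*A^-7 + 4*A^-11 + A^-15
Summing the groups: <K> = -A^13 + 2*A^9 - 3*A^5 + 4*A - 4*A^-3 + 3*A^-7 - 3*A^-11 + A^-15
Normalise by the writhe: (-A^3)^(-w) = (-A^3)^(1) = -A^3, so f(A) = -A^3 * <K> = A^16 - 2*A^12 + 3*A^8 - 4*A^4 + 4 - 3*A^-4 + 3*A^-8 - A^-12.
Substitute A = t^(-1/4), i.e. A^e → t^(-e/4): V(t) = -t^3 + 3*t^2 - 3*t + 4 - 4*t^-1 + 3*t^-2 - 2*t^-3 + t^-4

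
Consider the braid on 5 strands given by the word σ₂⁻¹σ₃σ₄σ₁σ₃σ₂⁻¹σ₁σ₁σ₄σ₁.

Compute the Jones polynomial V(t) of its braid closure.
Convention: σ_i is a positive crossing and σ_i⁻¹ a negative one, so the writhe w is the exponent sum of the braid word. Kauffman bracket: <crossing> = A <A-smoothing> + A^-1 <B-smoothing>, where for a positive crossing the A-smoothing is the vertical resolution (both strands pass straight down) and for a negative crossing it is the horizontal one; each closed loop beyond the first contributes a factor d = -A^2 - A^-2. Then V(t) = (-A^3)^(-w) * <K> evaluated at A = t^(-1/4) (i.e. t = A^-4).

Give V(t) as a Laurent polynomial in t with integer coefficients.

Braid: s2^-1 s3 s4 s1 s3 s2^-1 s1 s1 s4 s1 on 5 strands, 10 crossings.
Writhe w = (#positive) - (#negative) = 8 - 2 = 6.
Enumerate smoothing states for the bracket polynomial. There are 2^10 = 1024 states.
Smooth each crossing (0=||, 1=⌣⌢); contribution A^(Σ sign_k(1-2s_k)) * d^(L-1).
Tabulate the states by total A-exponent and number of loops L (A-exp: L × count):
  A^10: L=5 ×1
  A^8: L=4 ×10
  A^6: L=3 ×39, L=5 ×6
  A^4: L=2 ×68, L=4 ×51, L=6 ×1
  A^2: L=1 ×44, L=3 ×139, L=5 ×27
  A^0: L=2 ×126, L=4 ×118, L=6 ×8
  A^-2: L=1 ×11, L=3 ×140, L=5 ×58, L=7 ×1
  A^-4: L=2 ×19, L=4 ×85, L=6 ×16
  A^-6: L=3 ×15, L=5 ×28, L=7 ×2
  A^-8: L=4 ×6, L=6 ×4
  A^-10: L=5 ×1
Each group contributes A^e * Σ count * d^(L-1):
Powers of d = -A^2 - A^-2: d^2 = A^4 + 2 + A^-4; d^3 = -A^6 - 3*A^2 - 3*A^-2 - A^-6; d^4 = A^8 + 4*A^4 + 6 + 4*A^-4 + A^-8; d^5 = -A^10 - 5*A^6 - 10*A^2 - 10*A^-2 - 5*A^-6 - A^-10; d^6 = A^12 + 6*A^8 + 15*A^4 + 20 + 15*A^-4 + 6*A^-8 + A^-12.
  A^10 * (d^4) = A^18 + 4*A^14 + 6*A^10 + 4*A^6 + A^2
  A^8 * (10*d^3) = -10*A^14 - 30*A^10 - 30*A^6 - 10*A^2
  A^6 * (39*d^2 + 6*d^4) = 6*A^14 + 63*A^10 + 114*A^6 + 63*A^2 + 6*A^-2
  A^4 * (68*d + 51*d^3 + d^5) = -A^14 - 56*A^10 - 231*A^6 - 231*A^2 - 56*A^-2 - A^-6
  A^2 * (44 + 139*d^2 + 27*d^4) = 27*A^10 + 247*A^6 + 484*A^2 + 247*A^-2 + 27*A^-6
  A^0 * (126*d + 118*d^3 + 8*d^5) = -8*A^10 - 158*A^6 - 560*A^2 - 560*A^-2 - 158*A^-6 - 8*A^-10
  A^-2 * (11 + 140*d^2 + 58*d^4 + d^6) = A^10 + 64*A^6 + 387*A^2 + 659*A^-2 + 387*A^-6 + 64*A^-10 + A^-14
  A^-4 * (19*d + 85*d^3 + 16*d^5) = -16*A^6 - 165*A^2 - 434*A^-2 - 434*A^-6 - 165*A^-10 - 16*A^-14
  A^-6 * (15*d^2 + 28*d^4 + 2*d^6) = 2*A^6 + 40*A^2 + 157*A^-2 + 238*A^-6 + 157*A^-10 + 40*A^-14 + 2*A^-18
  A^-8 * (6*d^3 + 4*d^5) = -4*A^2 - 26*A^-2 - 58*A^-6 - 58*A^-10 - 26*A^-14 - 4*A^-18
  A^-10 * (d^4) = A^-2 + 4*A^-6 + 6*A^-10 + 4*A^-14 + A^-18
Summing the groups: <K> = A^18 - A^14 + 3*A^10 - 4*A^6 + 5*A^2 - 6*A^-2 + 5*A^-6 - 4*A^-10 + 3*A^-14 - A^-18
Normalise by the writhe: (-A^3)^(-w) = (-A^3)^(-6) = A^-18, so f(A) = A^-18 * <K> = 1 - A^-4 + 3*A^-8 - 4*A^-12 + 5*A^-16 - 6*A^-20 + 5*A^-24 - 4*A^-28 + 3*A^-32 - A^-36.
Substitute A = t^(-1/4), i.e. A^e → t^(-e/4): V(t) = -t^9 + 3*t^8 - 4*t^7 + 5*t^6 - 6*t^5 + 5*t^4 - 4*t^3 + 3*t^2 - t + 1

Answer: -t^9 + 3*t^8 - 4*t^7 + 5*t^6 - 6*t^5 + 5*t^4 - 4*t^3 + 3*t^2 - t + 1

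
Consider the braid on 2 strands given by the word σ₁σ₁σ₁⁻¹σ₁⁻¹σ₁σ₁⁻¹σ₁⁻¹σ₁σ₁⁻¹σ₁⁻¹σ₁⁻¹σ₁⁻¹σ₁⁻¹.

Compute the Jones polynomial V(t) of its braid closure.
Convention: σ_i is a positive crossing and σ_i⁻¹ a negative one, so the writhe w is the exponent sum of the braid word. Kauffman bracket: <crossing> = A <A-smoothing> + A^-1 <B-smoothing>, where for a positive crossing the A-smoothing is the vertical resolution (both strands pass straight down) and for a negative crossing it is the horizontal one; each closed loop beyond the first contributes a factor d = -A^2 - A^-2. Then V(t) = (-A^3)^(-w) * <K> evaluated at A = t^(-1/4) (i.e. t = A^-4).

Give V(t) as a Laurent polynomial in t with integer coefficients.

t^-2 + t^-4 - t^-5 + t^-6 - t^-7

Derivation:
The presented braid s1 s1 s1^-1 s1^-1 s1 s1^-1 s1^-1 s1 s1^-1 s1^-1 s1^-1 s1^-1 s1^-1 on 2 strands reduces by inverse Markov moves (closure unchanged at each step):
  Deconjugate: the word is γ·β·γ⁻¹ with γ = s1 s1 (prefix) and γ⁻¹ = s1^-1 s1^-1 (suffix); strip both.
Reduced to β = s1^-1 s1^-1 s1 s1^-1 s1^-1 s1 s1^-1 s1^-1 s1^-1 on 2 strands, 9 crossings.
Compute on β:
First cancel adjacent σ_i σ_i⁻¹ pairs (Reidemeister II — same braid, same closure): s1^-1 s1^-1 s1 s1^-1 s1^-1 s1 s1^-1 s1^-1 s1^-1 → s1^-1 s1^-1 s1^-1 s1^-1 s1^-1.
Braid: s1^-1 s1^-1 s1^-1 s1^-1 s1^-1 on 2 strands, 5 crossings.
Writhe w = (#positive) - (#negative) = 0 - 5 = -5.
Computing the Kauffman bracket via state sum. There are 2^5 = 32 states.
For each crossing: s=0 is the vertical smoothing, s=1 horizontal. Crossing k contributes A^(sign_k * (1 - 2*s_k)); loop factor d = -A^2 - A^-2.
  state 00000: A-exp=-5, loops=2, term = A^-5 * d^1
  state 00001: A-exp=-3, loops=1, term = A^-3 * d^0
  state 00010: A-exp=-3, loops=1, term = A^-3 * d^0
  state 00011: A-exp=-1, loops=2, term = A^-1 * d^1
  state 00100: A-exp=-3, loops=1, term = A^-3 * d^0
  state 00101: A-exp=-1, loops=2, term = A^-1 * d^1
  state 00110: A-exp=-1, loops=2, term = A^-1 * d^1
  state 00111: A-exp=+1, loops=3, term = A^1 * d^2
  state 01000: A-exp=-3, loops=1, term = A^-3 * d^0
  state 01001: A-exp=-1, loops=2, term = A^-1 * d^1
  state 01010: A-exp=-1, loops=2, term = A^-1 * d^1
  state 01011: A-exp=+1, loops=3, term = A^1 * d^2
  state 01100: A-exp=-1, loops=2, term = A^-1 * d^1
  state 01101: A-exp=+1, loops=3, term = A^1 * d^2
  state 01110: A-exp=+1, loops=3, term = A^1 * d^2
  state 01111: A-exp=+3, loops=4, term = A^3 * d^3
  state 10000: A-exp=-3, loops=1, term = A^-3 * d^0
  state 10001: A-exp=-1, loops=2, term = A^-1 * d^1
  state 10010: A-exp=-1, loops=2, term = A^-1 * d^1
  state 10011: A-exp=+1, loops=3, term = A^1 * d^2
  state 10100: A-exp=-1, loops=2, term = A^-1 * d^1
  state 10101: A-exp=+1, loops=3, term = A^1 * d^2
  state 10110: A-exp=+1, loops=3, term = A^1 * d^2
  state 10111: A-exp=+3, loops=4, term = A^3 * d^3
  state 11000: A-exp=-1, loops=2, term = A^-1 * d^1
  state 11001: A-exp=+1, loops=3, term = A^1 * d^2
  state 11010: A-exp=+1, loops=3, term = A^1 * d^2
  state 11011: A-exp=+3, loops=4, term = A^3 * d^3
  state 11100: A-exp=+1, loops=3, term = A^1 * d^2
  state 11101: A-exp=+3, loops=4, term = A^3 * d^3
  state 11110: A-exp=+3, loops=4, term = A^3 * d^3
  state 11111: A-exp=+5, loops=5, term = A^5 * d^4
Collect the terms by A-exponent (count of states per loop number):
Powers of d = -A^2 - A^-2: d^2 = A^4 + 2 + A^-4; d^3 = -A^6 - 3*A^2 - 3*A^-2 - A^-6; d^4 = A^8 + 4*A^4 + 6 + 4*A^-4 + A^-8.
  A^5 * (d^4) = A^13 + 4*A^9 + 6*A^5 + 4*A + A^-3
  A^3 * (5*d^3) = -5*A^9 - 15*A^5 - 15*A - 5*A^-3
  A^1 * (10*d^2) = 10*A^5 + 20*A + 10*A^-3
  A^-1 * (10*d) = -10*A - 10*A^-3
  A^-3 * (5) = 5*A^-3
  A^-5 * (d) = -A^-3 - A^-7
Summing the groups: <K> = A^13 - A^9 + A^5 - A - A^-7
Normalise by the writhe: (-A^3)^(-w) = (-A^3)^(5) = -A^15, so f(A) = -A^15 * <K> = -A^28 + A^24 - A^20 + A^16 + A^8.
Substitute A = t^(-1/4), i.e. A^e → t^(-e/4): V(t) = t^-2 + t^-4 - t^-5 + t^-6 - t^-7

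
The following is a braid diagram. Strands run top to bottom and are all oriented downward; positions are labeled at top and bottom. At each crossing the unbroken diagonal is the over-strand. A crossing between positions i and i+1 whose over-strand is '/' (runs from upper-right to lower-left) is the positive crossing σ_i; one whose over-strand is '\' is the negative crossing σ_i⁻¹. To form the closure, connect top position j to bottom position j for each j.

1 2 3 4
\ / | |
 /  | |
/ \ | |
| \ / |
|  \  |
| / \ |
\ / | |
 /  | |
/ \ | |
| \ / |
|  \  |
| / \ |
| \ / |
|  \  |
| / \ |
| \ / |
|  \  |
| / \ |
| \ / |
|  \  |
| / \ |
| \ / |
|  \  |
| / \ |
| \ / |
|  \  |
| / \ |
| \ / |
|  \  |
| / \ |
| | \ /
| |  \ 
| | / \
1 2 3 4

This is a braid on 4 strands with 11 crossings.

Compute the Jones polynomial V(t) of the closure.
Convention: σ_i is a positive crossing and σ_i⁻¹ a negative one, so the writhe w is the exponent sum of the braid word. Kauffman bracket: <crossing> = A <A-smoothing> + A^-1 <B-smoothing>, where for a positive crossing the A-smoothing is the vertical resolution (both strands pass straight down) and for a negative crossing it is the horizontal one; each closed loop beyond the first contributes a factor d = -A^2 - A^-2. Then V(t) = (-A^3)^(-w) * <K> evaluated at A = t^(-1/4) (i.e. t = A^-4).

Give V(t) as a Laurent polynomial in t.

t^-1 - t^-2 + 2*t^-3 - 2*t^-4 + 3*t^-5 - 3*t^-6 + 3*t^-7 - 3*t^-8 + 2*t^-9 - 2*t^-10 + t^-11

Derivation:
Reading the diagram top to bottom ('/'-over between positions i,i+1 = s_i, '\'-over = s_i^-1): braid word = s1 s2^-1 s1 s2^-1 s2^-1 s2^-1 s2^-1 s2^-1 s2^-1 s2^-1 s3^-1.
The presented braid s1 s2^-1 s1 s2^-1 s2^-1 s2^-1 s2^-1 s2^-1 s2^-1 s2^-1 s3^-1 on 4 strands reduces by inverse Markov moves (closure unchanged at each step):
  Destabilize: the word has the form β·s3^-1 where s3^-1 occurs only as the final letter (β ∈ B_3); drop it and the last strand → 3 strands.
Reduced to β = s1 s2^-1 s1 s2^-1 s2^-1 s2^-1 s2^-1 s2^-1 s2^-1 s2^-1 on 3 strands, 10 crossings.
Compute on β:
Braid: s1 s2^-1 s1 s2^-1 s2^-1 s2^-1 s2^-1 s2^-1 s2^-1 s2^-1 on 3 strands, 10 crossings.
Writhe w = (#positive) - (#negative) = 2 - 8 = -6.
State-sum expansion of <K>. There are 2^10 = 1024 states.
For each crossing: s=0 is the vertical smoothing, s=1 horizontal. Crossing k contributes A^(sign_k * (1 - 2*s_k)); loop factor d = -A^2 - A^-2.
Tabulate the states by total A-exponent and number of loops L (A-exp: L × count):
  A^10: L=9 ×1
  A^8: L=8 ×10
  A^6: L=7 ×45
  A^4: L=6 ×119, L=8 ×1
  A^2: L=5 ×203, L=7 ×7
  A^0: L=4 ×231, L=6 ×21
  A^-2: L=3 ×175, L=5 ×35
  A^-4: L=2 ×85, L=4 ×35
  A^-6: L=1 ×23, L=3 ×22
  A^-8: L=2 ×10
  A^-10: L=3 ×1
Each group contributes A^e * Σ count * d^(L-1):
Powers of d = -A^2 - A^-2: d^2 = A^4 + 2 + A^-4; d^3 = -A^6 - 3*A^2 - 3*A^-2 - A^-6; d^4 = A^8 + 4*A^4 + 6 + 4*A^-4 + A^-8; d^5 = -A^10 - 5*A^6 - 10*A^2 - 10*A^-2 - 5*A^-6 - A^-10; d^6 = A^12 + 6*A^8 + 15*A^4 + 20 + 15*A^-4 + 6*A^-8 + A^-12; d^7 = -A^14 - 7*A^10 - 21*A^6 - 35*A^2 - 35*A^-2 - 21*A^-6 - 7*A^-10 - A^-14; d^8 = A^16 + 8*A^12 + 28*A^8 + 56*A^4 + 70 + 56*A^-4 + 28*A^-8 + 8*A^-12 + A^-16.
  A^10 * (d^8) = A^26 + 8*A^22 + 28*A^18 + 56*A^14 + 70*A^10 + 56*A^6 + 28*A^2 + 8*A^-2 + A^-6
  A^8 * (10*d^7) = -10*A^22 - 70*A^18 - 210*A^14 - 350*A^10 - 350*A^6 - 210*A^2 - 70*A^-2 - 10*A^-6
  A^6 * (45*d^6) = 45*A^18 + 270*A^14 + 675*A^10 + 900*A^6 + 675*A^2 + 270*A^-2 + 45*A^-6
  A^4 * (119*d^5 + d^7) = -A^18 - 126*A^14 - 616*A^10 - 1225*A^6 - 1225*A^2 - 616*A^-2 - 126*A^-6 - A^-10
  A^2 * (203*d^4 + 7*d^6) = 7*A^14 + 245*A^10 + 917*A^6 + 1358*A^2 + 917*A^-2 + 245*A^-6 + 7*A^-10
  A^0 * (231*d^3 + 21*d^5) = -21*A^10 - 336*A^6 - 903*A^2 - 903*A^-2 - 336*A^-6 - 21*A^-10
  A^-2 * (175*d^2 + 35*d^4) = 35*A^6 + 315*A^2 + 560*A^-2 + 315*A^-6 + 35*A^-10
  A^-4 * (85*d + 35*d^3) = -35*A^2 - 190*A^-2 - 190*A^-6 - 35*A^-10
  A^-6 * (23 + 22*d^2) = 22*A^-2 + 67*A^-6 + 22*A^-10
  A^-8 * (10*d) = -10*A^-6 - 10*A^-10
  A^-10 * (d^2) = A^-6 + 2*A^-10 + A^-14
Summing the groups: <K> = A^26 - 2*A^22 + 2*A^18 - 3*A^14 + 3*A^10 - 3*A^6 + 3*A^2 - 2*A^-2 + 2*A^-6 - A^-10 + A^-14
Normalise by the writhe: (-A^3)^(-w) = (-A^3)^(6) = A^18, so f(A) = A^18 * <K> = A^44 - 2*A^40 + 2*A^36 - 3*A^32 + 3*A^28 - 3*A^24 + 3*A^20 - 2*A^16 + 2*A^12 - A^8 + A^4.
Substitute A = t^(-1/4), i.e. A^e → t^(-e/4): V(t) = t^-1 - t^-2 + 2*t^-3 - 2*t^-4 + 3*t^-5 - 3*t^-6 + 3*t^-7 - 3*t^-8 + 2*t^-9 - 2*t^-10 + t^-11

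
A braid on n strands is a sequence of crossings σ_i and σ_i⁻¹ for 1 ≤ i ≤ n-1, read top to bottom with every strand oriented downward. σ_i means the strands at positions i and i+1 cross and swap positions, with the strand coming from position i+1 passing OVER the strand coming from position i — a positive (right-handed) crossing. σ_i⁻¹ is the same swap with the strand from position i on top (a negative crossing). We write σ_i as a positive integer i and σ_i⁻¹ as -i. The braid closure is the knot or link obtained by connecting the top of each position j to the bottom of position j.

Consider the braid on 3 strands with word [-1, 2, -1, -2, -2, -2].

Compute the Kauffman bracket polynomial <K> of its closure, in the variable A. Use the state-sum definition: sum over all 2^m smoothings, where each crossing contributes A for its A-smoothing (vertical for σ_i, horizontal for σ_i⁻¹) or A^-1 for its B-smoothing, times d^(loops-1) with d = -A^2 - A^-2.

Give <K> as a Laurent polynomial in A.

Braid: s1^-1 s2 s1^-1 s2^-1 s2^-1 s2^-1 on 3 strands, 6 crossings.
Writhe w = (#positive) - (#negative) = 1 - 5 = -4.
Computing the Kauffman bracket via state sum. There are 2^6 = 64 states.
For each crossing: s=0 is the vertical smoothing, s=1 horizontal. Crossing k contributes A^(sign_k * (1 - 2*s_k)); loop factor d = -A^2 - A^-2.
Tabulate the states by total A-exponent and number of loops L (A-exp: L × count):
  A^6: L=4 ×1
  A^4: L=3 ×6
  A^2: L=2 ×12, L=4 ×3
  A^0: L=1 ×9, L=3 ×10, L=5 ×1
  A^-2: L=2 ×12, L=4 ×3
  A^-4: L=1 ×2, L=3 ×4
  A^-6: L=2 ×1
Each group contributes A^e * Σ count * d^(L-1):
Powers of d = -A^2 - A^-2: d^2 = A^4 + 2 + A^-4; d^3 = -A^6 - 3*A^2 - 3*A^-2 - A^-6; d^4 = A^8 + 4*A^4 + 6 + 4*A^-4 + A^-8.
  A^6 * (d^3) = -A^12 - 3*A^8 - 3*A^4 - 1
  A^4 * (6*d^2) = 6*A^8 + 12*A^4 + 6
  A^2 * (12*d + 3*d^3) = -3*A^8 - 21*A^4 - 21 - 3*A^-4
  A^0 * (9 + 10*d^2 + d^4) = A^8 + 14*A^4 + 35 + 14*A^-4 + A^-8
  A^-2 * (12*d + 3*d^3) = -3*A^4 - 21 - 21*A^-4 - 3*A^-8
  A^-4 * (2 + 4*d^2) = 4 + 10*A^-4 + 4*A^-8
  A^-6 * (d) = -A^-4 - A^-8
Summing the groups: <K> = -A^12 + A^8 - A^4 + 2 - A^-4 + A^-8

Answer: -A^12 + A^8 - A^4 + 2 - A^-4 + A^-8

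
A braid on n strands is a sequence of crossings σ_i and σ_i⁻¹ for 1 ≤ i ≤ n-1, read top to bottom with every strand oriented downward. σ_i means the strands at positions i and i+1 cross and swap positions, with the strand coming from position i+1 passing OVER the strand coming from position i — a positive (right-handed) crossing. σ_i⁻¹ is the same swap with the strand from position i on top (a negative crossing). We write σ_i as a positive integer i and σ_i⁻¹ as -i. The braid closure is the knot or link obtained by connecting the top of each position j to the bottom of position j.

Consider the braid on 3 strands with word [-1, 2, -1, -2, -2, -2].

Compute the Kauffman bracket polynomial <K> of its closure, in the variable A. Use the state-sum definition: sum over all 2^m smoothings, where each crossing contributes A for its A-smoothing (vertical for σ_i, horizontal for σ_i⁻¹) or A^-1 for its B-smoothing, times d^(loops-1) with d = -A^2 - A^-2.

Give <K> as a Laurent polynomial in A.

-A^12 + A^8 - A^4 + 2 - A^-4 + A^-8

Derivation:
Braid: s1^-1 s2 s1^-1 s2^-1 s2^-1 s2^-1 on 3 strands, 6 crossings.
Writhe w = (#positive) - (#negative) = 1 - 5 = -4.
State-sum expansion of <K>. There are 2^6 = 64 states.
Each crossing splits two ways (0=vertical, 1=horizontal). The state's weight is A^(#A-smoothings - #B-smoothings) * d^(loops - 1).
Tabulate the states by total A-exponent and number of loops L (A-exp: L × count):
  A^6: L=4 ×1
  A^4: L=3 ×6
  A^2: L=2 ×12, L=4 ×3
  A^0: L=1 ×9, L=3 ×10, L=5 ×1
  A^-2: L=2 ×12, L=4 ×3
  A^-4: L=1 ×2, L=3 ×4
  A^-6: L=2 ×1
Each group contributes A^e * Σ count * d^(L-1):
Powers of d = -A^2 - A^-2: d^2 = A^4 + 2 + A^-4; d^3 = -A^6 - 3*A^2 - 3*A^-2 - A^-6; d^4 = A^8 + 4*A^4 + 6 + 4*A^-4 + A^-8.
  A^6 * (d^3) = -A^12 - 3*A^8 - 3*A^4 - 1
  A^4 * (6*d^2) = 6*A^8 + 12*A^4 + 6
  A^2 * (12*d + 3*d^3) = -3*A^8 - 21*A^4 - 21 - 3*A^-4
  A^0 * (9 + 10*d^2 + d^4) = A^8 + 14*A^4 + 35 + 14*A^-4 + A^-8
  A^-2 * (12*d + 3*d^3) = -3*A^4 - 21 - 21*A^-4 - 3*A^-8
  A^-4 * (2 + 4*d^2) = 4 + 10*A^-4 + 4*A^-8
  A^-6 * (d) = -A^-4 - A^-8
Summing the groups: <K> = -A^12 + A^8 - A^4 + 2 - A^-4 + A^-8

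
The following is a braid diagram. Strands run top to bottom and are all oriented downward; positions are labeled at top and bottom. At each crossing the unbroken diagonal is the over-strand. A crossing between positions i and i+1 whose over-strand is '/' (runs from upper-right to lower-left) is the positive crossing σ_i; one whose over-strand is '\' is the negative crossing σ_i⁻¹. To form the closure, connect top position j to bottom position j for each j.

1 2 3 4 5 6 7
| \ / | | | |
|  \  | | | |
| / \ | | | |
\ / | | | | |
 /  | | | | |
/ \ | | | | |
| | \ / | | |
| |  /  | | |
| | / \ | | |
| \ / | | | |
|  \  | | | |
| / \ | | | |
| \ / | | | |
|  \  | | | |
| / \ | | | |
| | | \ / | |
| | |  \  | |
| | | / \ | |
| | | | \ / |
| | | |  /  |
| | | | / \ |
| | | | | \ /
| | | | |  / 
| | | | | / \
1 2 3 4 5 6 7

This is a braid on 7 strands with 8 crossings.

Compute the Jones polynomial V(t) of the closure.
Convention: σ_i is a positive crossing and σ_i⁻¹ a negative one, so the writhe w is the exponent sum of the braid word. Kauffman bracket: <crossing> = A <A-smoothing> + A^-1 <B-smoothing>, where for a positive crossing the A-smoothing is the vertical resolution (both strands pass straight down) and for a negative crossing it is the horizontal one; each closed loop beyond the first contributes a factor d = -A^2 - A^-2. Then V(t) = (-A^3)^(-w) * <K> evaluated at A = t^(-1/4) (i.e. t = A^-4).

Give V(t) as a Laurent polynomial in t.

Reading the diagram top to bottom ('/'-over between positions i,i+1 = s_i, '\'-over = s_i^-1): braid word = s2^-1 s1 s3 s2^-1 s2^-1 s4^-1 s5 s6.
The presented braid s2^-1 s1 s3 s2^-1 s2^-1 s4^-1 s5 s6 on 7 strands reduces by inverse Markov moves (closure unchanged at each step):
  Destabilize: the word has the form β·s6 where s6 occurs only as the final letter (β ∈ B_6); drop it and the last strand → 6 strands.
  Destabilize: the word has the form β·s5 where s5 occurs only as the final letter (β ∈ B_5); drop it and the last strand → 5 strands.
  Destabilize: the word has the form β·s4^-1 where s4^-1 occurs only as the final letter (β ∈ B_4); drop it and the last strand → 4 strands.
Reduced to β = s2^-1 s1 s3 s2^-1 s2^-1 on 4 strands, 5 crossings.
Compute on β:
Braid: s2^-1 s1 s3 s2^-1 s2^-1 on 4 strands, 5 crossings.
Writhe w = (#positive) - (#negative) = 2 - 3 = -1.
Enumerate smoothing states for the bracket polynomial. There are 2^5 = 32 states.
For each crossing: s=0 is the vertical smoothing, s=1 horizontal. Crossing k contributes A^(sign_k * (1 - 2*s_k)); loop factor d = -A^2 - A^-2.
  state 00000: A-exp=-1, loops=4, term = A^-1 * d^3
  state 00001: A-exp=+1, loops=3, term = A^1 * d^2
  state 00010: A-exp=+1, loops=3, term = A^1 * d^2
  state 00011: A-exp=+3, loops=4, term = A^3 * d^3
  state 00100: A-exp=-3, loops=3, term = A^-3 * d^2
  state 00101: A-exp=-1, loops=2, term = A^-1 * d^1
  state 00110: A-exp=-1, loops=2, term = A^-1 * d^1
  state 00111: A-exp=+1, loops=3, term = A^1 * d^2
  state 01000: A-exp=-3, loops=3, term = A^-3 * d^2
  state 01001: A-exp=-1, loops=2, term = A^-1 * d^1
  state 01010: A-exp=-1, loops=2, term = A^-1 * d^1
  state 01011: A-exp=+1, loops=3, term = A^1 * d^2
  state 01100: A-exp=-5, loops=2, term = A^-5 * d^1
  state 01101: A-exp=-3, loops=1, term = A^-3 * d^0
  state 01110: A-exp=-3, loops=1, term = A^-3 * d^0
  state 01111: A-exp=-1, loops=2, term = A^-1 * d^1
  state 10000: A-exp=+1, loops=3, term = A^1 * d^2
  state 10001: A-exp=+3, loops=4, term = A^3 * d^3
  state 10010: A-exp=+3, loops=4, term = A^3 * d^3
  state 10011: A-exp=+5, loops=5, term = A^5 * d^4
  state 10100: A-exp=-1, loops=2, term = A^-1 * d^1
  state 10101: A-exp=+1, loops=3, term = A^1 * d^2
  state 10110: A-exp=+1, loops=3, term = A^1 * d^2
  state 10111: A-exp=+3, loops=4, term = A^3 * d^3
  state 11000: A-exp=-1, loops=2, term = A^-1 * d^1
  state 11001: A-exp=+1, loops=3, term = A^1 * d^2
  state 11010: A-exp=+1, loops=3, term = A^1 * d^2
  state 11011: A-exp=+3, loops=4, term = A^3 * d^3
  state 11100: A-exp=-3, loops=1, term = A^-3 * d^0
  state 11101: A-exp=-1, loops=2, term = A^-1 * d^1
  state 11110: A-exp=-1, loops=2, term = A^-1 * d^1
  state 11111: A-exp=+1, loops=3, term = A^1 * d^2
Collect the terms by A-exponent (count of states per loop number):
Powers of d = -A^2 - A^-2: d^2 = A^4 + 2 + A^-4; d^3 = -A^6 - 3*A^2 - 3*A^-2 - A^-6; d^4 = A^8 + 4*A^4 + 6 + 4*A^-4 + A^-8.
  A^5 * (d^4) = A^13 + 4*A^9 + 6*A^5 + 4*A + A^-3
  A^3 * (5*d^3) = -5*A^9 - 15*A^5 - 15*A - 5*A^-3
  A^1 * (10*d^2) = 10*A^5 + 20*A + 10*A^-3
  A^-1 * (9*d + d^3) = -A^5 - 12*A - 12*A^-3 - A^-7
  A^-3 * (3 + 2*d^2) = 2*A + 7*A^-3 + 2*A^-7
  A^-5 * (d) = -A^-3 - A^-7
Summing the groups: <K> = A^13 - A^9 - A
Normalise by the writhe: (-A^3)^(-w) = (-A^3)^(1) = -A^3, so f(A) = -A^3 * <K> = -A^16 + A^12 + A^4.
Substitute A = t^(-1/4), i.e. A^e → t^(-e/4): V(t) = t^-1 + t^-3 - t^-4

Answer: t^-1 + t^-3 - t^-4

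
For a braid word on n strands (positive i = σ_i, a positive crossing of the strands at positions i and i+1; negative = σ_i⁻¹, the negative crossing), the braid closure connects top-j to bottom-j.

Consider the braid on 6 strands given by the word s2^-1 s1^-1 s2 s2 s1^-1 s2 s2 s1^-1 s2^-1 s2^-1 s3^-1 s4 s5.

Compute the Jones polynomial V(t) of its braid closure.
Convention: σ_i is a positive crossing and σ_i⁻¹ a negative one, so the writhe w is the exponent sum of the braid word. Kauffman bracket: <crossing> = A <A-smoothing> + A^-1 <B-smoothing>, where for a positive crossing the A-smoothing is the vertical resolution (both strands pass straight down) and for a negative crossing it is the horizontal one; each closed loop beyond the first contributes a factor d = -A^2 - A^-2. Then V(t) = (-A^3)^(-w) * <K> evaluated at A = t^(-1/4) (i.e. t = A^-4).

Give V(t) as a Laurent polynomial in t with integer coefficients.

The presented braid s2^-1 s1^-1 s2 s2 s1^-1 s2 s2 s1^-1 s2^-1 s2^-1 s3^-1 s4 s5 on 6 strands reduces by inverse Markov moves (closure unchanged at each step):
  Destabilize: the word has the form β·s5 where s5 occurs only as the final letter (β ∈ B_5); drop it and the last strand → 5 strands.
  Destabilize: the word has the form β·s4 where s4 occurs only as the final letter (β ∈ B_4); drop it and the last strand → 4 strands.
  Destabilize: the word has the form β·s3^-1 where s3^-1 occurs only as the final letter (β ∈ B_3); drop it and the last strand → 3 strands.
Reduced to β = s2^-1 s1^-1 s2 s2 s1^-1 s2 s2 s1^-1 s2^-1 s2^-1 on 3 strands, 10 crossings.
Compute on β:
Braid: s2^-1 s1^-1 s2 s2 s1^-1 s2 s2 s1^-1 s2^-1 s2^-1 on 3 strands, 10 crossings.
Writhe w = (#positive) - (#negative) = 4 - 6 = -2.
State-sum expansion of <K>. There are 2^10 = 1024 states.
Each crossing splits two ways (0=vertical, 1=horizontal). The state's weight is A^(#A-smoothings - #B-smoothings) * d^(loops - 1).
Tabulate the states by total A-exponent and number of loops L (A-exp: L × count):
  A^10: L=5 ×1
  A^8: L=4 ×10
  A^6: L=3 ×39, L=5 ×6
  A^4: L=2 ×66, L=4 ×52, L=6 ×2
  A^2: L=1 ×45, L=3 ×124, L=5 ×41
  A^0: L=2 ×118, L=4 ×113, L=6 ×21
  A^-2: L=1 ×20, L=3 ×120, L=5 ×63, L=7 ×7
  A^-4: L=2 ×30, L=4 ×68, L=6 ×21, L=8 ×1
  A^-6: L=3 ×20, L=5 ×22, L=7 ×3
  A^-8: L=4 ×7, L=6 ×3
  A^-10: L=5 ×1
Each group contributes A^e * Σ count * d^(L-1):
Powers of d = -A^2 - A^-2: d^2 = A^4 + 2 + A^-4; d^3 = -A^6 - 3*A^2 - 3*A^-2 - A^-6; d^4 = A^8 + 4*A^4 + 6 + 4*A^-4 + A^-8; d^5 = -A^10 - 5*A^6 - 10*A^2 - 10*A^-2 - 5*A^-6 - A^-10; d^6 = A^12 + 6*A^8 + 15*A^4 + 20 + 15*A^-4 + 6*A^-8 + A^-12; d^7 = -A^14 - 7*A^10 - 21*A^6 - 35*A^2 - 35*A^-2 - 21*A^-6 - 7*A^-10 - A^-14.
  A^10 * (d^4) = A^18 + 4*A^14 + 6*A^10 + 4*A^6 + A^2
  A^8 * (10*d^3) = -10*A^14 - 30*A^10 - 30*A^6 - 10*A^2
  A^6 * (39*d^2 + 6*d^4) = 6*A^14 + 63*A^10 + 114*A^6 + 63*A^2 + 6*A^-2
  A^4 * (66*d + 52*d^3 + 2*d^5) = -2*A^14 - 62*A^10 - 242*A^6 - 242*A^2 - 62*A^-2 - 2*A^-6
  A^2 * (45 + 124*d^2 + 41*d^4) = 41*A^10 + 288*A^6 + 539*A^2 + 288*A^-2 + 41*A^-6
  A^0 * (118*d + 113*d^3 + 21*d^5) = -21*A^10 - 218*A^6 - 667*A^2 - 667*A^-2 - 218*A^-6 - 21*A^-10
  A^-2 * (20 + 120*d^2 + 63*d^4 + 7*d^6) = 7*A^10 + 105*A^6 + 477*A^2 + 778*A^-2 + 477*A^-6 + 105*A^-10 + 7*A^-14
  A^-4 * (30*d + 68*d^3 + 21*d^5 + d^7) = -A^10 - 28*A^6 - 194*A^2 - 479*A^-2 - 479*A^-6 - 194*A^-10 - 28*A^-14 - A^-18
  A^-6 * (20*d^2 + 22*d^4 + 3*d^6) = 3*A^6 + 40*A^2 + 153*A^-2 + 232*A^-6 + 153*A^-10 + 40*A^-14 + 3*A^-18
  A^-8 * (7*d^3 + 3*d^5) = -3*A^2 - 22*A^-2 - 51*A^-6 - 51*A^-10 - 22*A^-14 - 3*A^-18
  A^-10 * (d^4) = A^-2 + 4*A^-6 + 6*A^-10 + 4*A^-14 + A^-18
Summing the groups: <K> = A^18 - 2*A^14 + 3*A^10 - 4*A^6 + 4*A^2 - 4*A^-2 + 4*A^-6 - 2*A^-10 + A^-14
Normalise by the writhe: (-A^3)^(-w) = (-A^3)^(2) = A^6, so f(A) = A^6 * <K> = A^24 - 2*A^20 + 3*A^16 - 4*A^12 + 4*A^8 - 4*A^4 + 4 - 2*A^-4 + A^-8.
Substitute A = t^(-1/4), i.e. A^e → t^(-e/4): V(t) = t^2 - 2*t + 4 - 4*t^-1 + 4*t^-2 - 4*t^-3 + 3*t^-4 - 2*t^-5 + t^-6

Answer: t^2 - 2*t + 4 - 4*t^-1 + 4*t^-2 - 4*t^-3 + 3*t^-4 - 2*t^-5 + t^-6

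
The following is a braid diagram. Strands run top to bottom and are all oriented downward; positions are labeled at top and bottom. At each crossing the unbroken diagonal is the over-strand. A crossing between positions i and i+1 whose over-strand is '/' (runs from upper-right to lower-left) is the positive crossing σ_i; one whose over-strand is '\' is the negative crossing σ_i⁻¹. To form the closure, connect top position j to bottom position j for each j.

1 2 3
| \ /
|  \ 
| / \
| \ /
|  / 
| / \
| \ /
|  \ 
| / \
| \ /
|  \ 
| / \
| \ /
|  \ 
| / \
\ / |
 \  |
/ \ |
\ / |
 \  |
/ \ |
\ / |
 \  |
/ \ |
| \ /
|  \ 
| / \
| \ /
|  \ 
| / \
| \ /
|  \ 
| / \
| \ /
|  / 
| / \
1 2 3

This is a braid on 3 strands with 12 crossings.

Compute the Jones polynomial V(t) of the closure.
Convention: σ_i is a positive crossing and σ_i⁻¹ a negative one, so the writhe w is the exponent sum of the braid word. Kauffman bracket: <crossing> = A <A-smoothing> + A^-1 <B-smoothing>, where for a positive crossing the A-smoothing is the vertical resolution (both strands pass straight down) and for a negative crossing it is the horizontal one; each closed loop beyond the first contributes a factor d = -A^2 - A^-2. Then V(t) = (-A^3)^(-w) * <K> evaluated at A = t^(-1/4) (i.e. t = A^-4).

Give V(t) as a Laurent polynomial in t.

Reading the diagram top to bottom ('/'-over between positions i,i+1 = s_i, '\'-over = s_i^-1): braid word = s2^-1 s2 s2^-1 s2^-1 s2^-1 s1^-1 s1^-1 s1^-1 s2^-1 s2^-1 s2^-1 s2.
The presented braid s2^-1 s2 s2^-1 s2^-1 s2^-1 s1^-1 s1^-1 s1^-1 s2^-1 s2^-1 s2^-1 s2 on 3 strands reduces by inverse Markov moves (closure unchanged at each step):
  Deconjugate: the word is γ·β·γ⁻¹ with γ = s2^-1 s2 (prefix) and γ⁻¹ = s2^-1 s2 (suffix); strip both.
Reduced to β = s2^-1 s2^-1 s2^-1 s1^-1 s1^-1 s1^-1 s2^-1 s2^-1 on 3 strands, 8 crossings.
Compute on β:
Braid: s2^-1 s2^-1 s2^-1 s1^-1 s1^-1 s1^-1 s2^-1 s2^-1 on 3 strands, 8 crossings.
Writhe w = (#positive) - (#negative) = 0 - 8 = -8.
Enumerate smoothing states for the bracket polynomial. There are 2^8 = 256 states.
Smooth each crossing (0=||, 1=⌣⌢); contribution A^(Σ sign_k(1-2s_k)) * d^(L-1).
Tabulate the states by total A-exponent and number of loops L (A-exp: L × count):
  A^8: L=7 ×1
  A^6: L=6 ×8
  A^4: L=5 ×28
  A^2: L=4 ×55, L=6 ×1
  A^0: L=3 ×65, L=5 ×5
  A^-2: L=2 ×45, L=4 ×11
  A^-4: L=1 ×15, L=3 ×13
  A^-6: L=2 ×8
  A^-8: L=3 ×1
Each group contributes A^e * Σ count * d^(L-1):
Powers of d = -A^2 - A^-2: d^2 = A^4 + 2 + A^-4; d^3 = -A^6 - 3*A^2 - 3*A^-2 - A^-6; d^4 = A^8 + 4*A^4 + 6 + 4*A^-4 + A^-8; d^5 = -A^10 - 5*A^6 - 10*A^2 - 10*A^-2 - 5*A^-6 - A^-10; d^6 = A^12 + 6*A^8 + 15*A^4 + 20 + 15*A^-4 + 6*A^-8 + A^-12.
  A^8 * (d^6) = A^20 + 6*A^16 + 15*A^12 + 20*A^8 + 15*A^4 + 6 + A^-4
  A^6 * (8*d^5) = -8*A^16 - 40*A^12 - 80*A^8 - 80*A^4 - 40 - 8*A^-4
  A^4 * (28*d^4) = 28*A^12 + 112*A^8 + 168*A^4 + 112 + 28*A^-4
  A^2 * (55*d^3 + d^5) = -A^12 - 60*A^8 - 175*A^4 - 175 - 60*A^-4 - A^-8
  A^0 * (65*d^2 + 5*d^4) = 5*A^8 + 85*A^4 + 160 + 85*A^-4 + 5*A^-8
  A^-2 * (45*d + 11*d^3) = -11*A^4 - 78 - 78*A^-4 - 11*A^-8
  A^-4 * (15 + 13*d^2) = 13 + 41*A^-4 + 13*A^-8
  A^-6 * (8*d) = -8*A^-4 - 8*A^-8
  A^-8 * (d^2) = A^-4 + 2*A^-8 + A^-12
Summing the groups: <K> = A^20 - 2*A^16 + 2*A^12 - 3*A^8 + 2*A^4 - 2 + 2*A^-4 + A^-12
Normalise by the writhe: (-A^3)^(-w) = (-A^3)^(8) = A^24, so f(A) = A^24 * <K> = A^44 - 2*A^40 + 2*A^36 - 3*A^32 + 2*A^28 - 2*A^24 + 2*A^20 + A^12.
Substitute A = t^(-1/4), i.e. A^e → t^(-e/4): V(t) = t^-3 + 2*t^-5 - 2*t^-6 + 2*t^-7 - 3*t^-8 + 2*t^-9 - 2*t^-10 + t^-11

Answer: t^-3 + 2*t^-5 - 2*t^-6 + 2*t^-7 - 3*t^-8 + 2*t^-9 - 2*t^-10 + t^-11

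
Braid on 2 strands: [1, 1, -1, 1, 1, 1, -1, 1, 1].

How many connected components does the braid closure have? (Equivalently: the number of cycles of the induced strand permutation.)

1

Derivation:
Track the strand permutation on 2 strands, starting from identity.
  step 1: s1 swaps positions 1,2 -> [2 1]
  step 2: s1 swaps positions 1,2 -> [1 2]
  step 3: s1^-1 swaps positions 1,2 -> [2 1]
  step 4: s1 swaps positions 1,2 -> [1 2]
  step 5: s1 swaps positions 1,2 -> [2 1]
  step 6: s1 swaps positions 1,2 -> [1 2]
  step 7: s1^-1 swaps positions 1,2 -> [2 1]
  step 8: s1 swaps positions 1,2 -> [1 2]
  step 9: s1 swaps positions 1,2 -> [2 1]
Final permutation (position -> original strand): [2 1]
Closure components = cycle count of this permutation = 1.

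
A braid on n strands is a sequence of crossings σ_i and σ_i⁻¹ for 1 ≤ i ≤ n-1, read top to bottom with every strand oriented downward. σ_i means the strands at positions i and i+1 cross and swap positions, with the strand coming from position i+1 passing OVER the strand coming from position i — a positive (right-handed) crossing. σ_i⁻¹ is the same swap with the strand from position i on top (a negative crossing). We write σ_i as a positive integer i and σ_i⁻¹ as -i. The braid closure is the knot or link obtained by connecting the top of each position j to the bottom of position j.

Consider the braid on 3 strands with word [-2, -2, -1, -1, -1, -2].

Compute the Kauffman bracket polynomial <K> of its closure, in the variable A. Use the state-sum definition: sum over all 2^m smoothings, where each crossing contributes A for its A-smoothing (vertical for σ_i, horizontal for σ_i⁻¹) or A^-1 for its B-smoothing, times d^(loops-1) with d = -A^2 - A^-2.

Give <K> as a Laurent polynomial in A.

Braid: s2^-1 s2^-1 s1^-1 s1^-1 s1^-1 s2^-1 on 3 strands, 6 crossings.
Writhe w = (#positive) - (#negative) = 0 - 6 = -6.
Enumerate smoothing states for the bracket polynomial. There are 2^6 = 64 states.
Each crossing splits two ways (0=vertical, 1=horizontal). The state's weight is A^(#A-smoothings - #B-smoothings) * d^(loops - 1).
Tabulate the states by total A-exponent and number of loops L (A-exp: L × count):
  A^6: L=5 ×1
  A^4: L=4 ×6
  A^2: L=3 ×15
  A^0: L=2 ×18, L=4 ×2
  A^-2: L=1 ×9, L=3 ×6
  A^-4: L=2 ×6
  A^-6: L=3 ×1
Each group contributes A^e * Σ count * d^(L-1):
Powers of d = -A^2 - A^-2: d^2 = A^4 + 2 + A^-4; d^3 = -A^6 - 3*A^2 - 3*A^-2 - A^-6; d^4 = A^8 + 4*A^4 + 6 + 4*A^-4 + A^-8.
  A^6 * (d^4) = A^14 + 4*A^10 + 6*A^6 + 4*A^2 + A^-2
  A^4 * (6*d^3) = -6*A^10 - 18*A^6 - 18*A^2 - 6*A^-2
  A^2 * (15*d^2) = 15*A^6 + 30*A^2 + 15*A^-2
  A^0 * (18*d + 2*d^3) = -2*A^6 - 24*A^2 - 24*A^-2 - 2*A^-6
  A^-2 * (9 + 6*d^2) = 6*A^2 + 21*A^-2 + 6*A^-6
  A^-4 * (6*d) = -6*A^-2 - 6*A^-6
  A^-6 * (d^2) = A^-2 + 2*A^-6 + A^-10
Summing the groups: <K> = A^14 - 2*A^10 + A^6 - 2*A^2 + 2*A^-2 + A^-10

Answer: A^14 - 2*A^10 + A^6 - 2*A^2 + 2*A^-2 + A^-10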